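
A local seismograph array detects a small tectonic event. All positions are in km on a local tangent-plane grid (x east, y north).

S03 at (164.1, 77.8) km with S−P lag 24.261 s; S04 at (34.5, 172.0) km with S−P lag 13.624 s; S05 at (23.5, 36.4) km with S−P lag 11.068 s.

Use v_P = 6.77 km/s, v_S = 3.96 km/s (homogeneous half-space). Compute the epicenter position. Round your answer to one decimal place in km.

-67.0 km east, 90.8 km north

Distance from S−P lag: d = Δt · v_P v_S / (v_P − v_S) = Δt · (6.77·3.96)/(6.77−3.96) ≈ 9.5406·Δt.
So d_S03 = 231.47, d_S04 = 129.98, d_S05 = 105.60 km.
Circle about each station: (x − 164.1)² + (y − 77.8)² = 231.47²; (x − 34.5)² + (y − 172.0)² = 129.98²; (x − 23.5)² + (y − 36.4)² = 105.60².
Subtracting pairs of circle equations eliminates x²+y² and gives linear equations (the radical axes):
-259.2 x + 188.4 y = 34476.16
-281.2 x − 82.8 y = 11322.56
Solving the 2×2 system: x ≈ -67.0, y ≈ 90.8 km.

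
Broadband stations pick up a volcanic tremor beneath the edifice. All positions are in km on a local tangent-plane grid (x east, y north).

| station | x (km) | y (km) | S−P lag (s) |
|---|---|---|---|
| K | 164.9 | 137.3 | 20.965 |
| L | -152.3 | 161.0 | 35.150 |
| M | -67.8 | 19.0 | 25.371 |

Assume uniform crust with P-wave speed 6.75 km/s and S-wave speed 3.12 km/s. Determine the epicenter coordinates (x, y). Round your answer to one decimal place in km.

Distance from S−P lag: d = Δt · v_P v_S / (v_P − v_S) = Δt · (6.75·3.12)/(6.75−3.12) ≈ 5.8017·Δt.
So d_K = 121.63, d_L = 203.93, d_M = 147.19 km.
Circle about each station: (x − 164.9)² + (y − 137.3)² = 121.63²; (x + 152.3)² + (y − 161.0)² = 203.93²; (x + 67.8)² + (y − 19.0)² = 147.19².
Subtracting the K equation from the L and M equations removes the quadratic terms:
-634.4 x + 47.4 y = -23720.60
-465.4 x − 236.6 y = -47956.50
Solving the 2×2 system: x ≈ 45.8, y ≈ 112.6 km.
Check against K (with the unrounded x, y): √((x − 164.9)²+(y − 137.3)²) = 121.63 ≈ 121.63 km. ✓

45.8 km east, 112.6 km north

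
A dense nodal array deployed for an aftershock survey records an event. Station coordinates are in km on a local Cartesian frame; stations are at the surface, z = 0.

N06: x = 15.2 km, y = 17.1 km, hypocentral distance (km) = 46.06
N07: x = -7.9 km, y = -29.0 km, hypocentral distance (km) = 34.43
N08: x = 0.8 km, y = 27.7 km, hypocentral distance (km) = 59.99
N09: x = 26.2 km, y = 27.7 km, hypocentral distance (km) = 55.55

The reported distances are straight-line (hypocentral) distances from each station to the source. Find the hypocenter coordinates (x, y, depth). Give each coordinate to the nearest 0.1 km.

Each station gives a sphere (x−x_i)² + (y−y_i)² + z² = d_i² (stations at z=0).
Subtracting the N06 sphere from N07 and N08: z² cancels, leaving linear equations in x and y:
-46.2 x − 92.2 y = 1316.06
-28.8 x + 21.2 y = -1232.80
Solving: x ≈ 23.595, y ≈ -26.097 km (keep extra digits for the depth step; rounded: 23.6, -26.1).
Then from the N06 sphere: z² = 46.06² − (x − 15.2)² − (y − 17.1)² with x = 23.595, y = -26.097, so z ≈ 13.604 ≈ 13.6 km.

(23.6, -26.1, 13.6)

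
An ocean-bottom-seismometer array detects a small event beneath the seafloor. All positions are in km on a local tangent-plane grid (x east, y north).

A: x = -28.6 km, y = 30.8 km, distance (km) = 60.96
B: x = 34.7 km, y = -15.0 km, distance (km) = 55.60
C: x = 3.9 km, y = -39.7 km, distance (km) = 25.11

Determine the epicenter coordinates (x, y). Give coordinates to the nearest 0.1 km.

x ≈ -19.0 km, y ≈ -29.4 km

Circle about each station: (x + 28.6)² + (y − 30.8)² = 60.96²; (x − 34.7)² + (y + 15.0)² = 55.60²; (x − 3.9)² + (y + 39.7)² = 25.11².
Subtracting the A equation from the B and C equations removes the quadratic terms:
126.6 x − 91.6 y = 287.25
65.0 x − 141.0 y = 2910.31
Solving the 2×2 system: x ≈ -19.0, y ≈ -29.4 km.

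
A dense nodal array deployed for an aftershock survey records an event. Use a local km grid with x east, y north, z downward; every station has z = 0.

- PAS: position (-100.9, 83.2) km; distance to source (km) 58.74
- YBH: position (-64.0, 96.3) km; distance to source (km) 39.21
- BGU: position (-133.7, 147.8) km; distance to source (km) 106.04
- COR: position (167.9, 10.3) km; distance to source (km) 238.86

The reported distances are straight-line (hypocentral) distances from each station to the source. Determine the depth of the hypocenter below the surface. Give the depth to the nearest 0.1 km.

Each station gives a sphere (x−x_i)² + (y−y_i)² + z² = d_i² (stations at z=0).
Subtracting the PAS sphere from YBH and BGU: z² cancels, leaving linear equations in x and y:
73.8 x + 26.2 y = -1820.40
-65.6 x + 129.2 y = 14823.39
Solving: x ≈ -55.410, y ≈ 86.598 km (keep extra digits for the depth step; rounded: -55.4, 86.6).
Then from the PAS sphere: z² = 58.74² − (x + 100.9)² − (y − 83.2)² with x = -55.410, y = 86.598, so z ≈ 37.007 ≈ 37.0 km.

37.0 km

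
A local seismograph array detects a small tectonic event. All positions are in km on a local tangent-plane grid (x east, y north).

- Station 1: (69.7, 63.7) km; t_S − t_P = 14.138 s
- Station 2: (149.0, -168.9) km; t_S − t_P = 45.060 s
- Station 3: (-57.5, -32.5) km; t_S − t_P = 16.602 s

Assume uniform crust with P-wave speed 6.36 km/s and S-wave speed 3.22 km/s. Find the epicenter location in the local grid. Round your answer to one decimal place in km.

-22.3 km east, 69.9 km north

Distance from S−P lag: d = Δt · v_P v_S / (v_P − v_S) = Δt · (6.36·3.22)/(6.36−3.22) ≈ 6.5220·Δt.
So d_Station 1 = 92.21, d_Station 2 = 293.88, d_Station 3 = 108.28 km.
Circle about each station: (x − 69.7)² + (y − 63.7)² = 92.21²; (x − 149.0)² + (y + 168.9)² = 293.88²; (x + 57.5)² + (y + 32.5)² = 108.28².
Subtracting the Station 1 equation from the Station 2 and Station 3 equations removes the quadratic terms:
158.6 x − 465.2 y = -36050.34
-254.4 x − 192.4 y = -7775.15
Solving the 2×2 system: x ≈ -22.3, y ≈ 69.9 km.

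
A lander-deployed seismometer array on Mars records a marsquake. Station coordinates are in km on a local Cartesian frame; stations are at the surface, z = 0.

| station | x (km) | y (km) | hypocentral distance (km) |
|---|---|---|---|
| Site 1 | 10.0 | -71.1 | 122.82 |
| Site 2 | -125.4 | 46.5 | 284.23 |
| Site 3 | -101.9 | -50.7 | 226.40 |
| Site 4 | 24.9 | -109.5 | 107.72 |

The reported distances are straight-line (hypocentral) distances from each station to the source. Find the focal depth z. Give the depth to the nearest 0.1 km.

Each station gives a sphere (x−x_i)² + (y−y_i)² + z² = d_i² (stations at z=0).
Subtracting the Site 1 sphere from Site 2 and Site 3: z² cancels, leaving linear equations in x and y:
-270.8 x + 235.2 y = -52969.74
-223.8 x + 40.8 y = -28373.32
Solving: x ≈ 108.496, y ≈ -100.294 km (keep extra digits for the depth step; rounded: 108.5, -100.3).
Then from the Site 1 sphere: z² = 122.82² − (x − 10.0)² − (y + 71.1)² with x = 108.496, y = -100.294, so z ≈ 67.313 ≈ 67.3 km.
Check against Site 4 (with the unrounded solution): distance 107.72 ≈ 107.72 km. ✓

67.3 km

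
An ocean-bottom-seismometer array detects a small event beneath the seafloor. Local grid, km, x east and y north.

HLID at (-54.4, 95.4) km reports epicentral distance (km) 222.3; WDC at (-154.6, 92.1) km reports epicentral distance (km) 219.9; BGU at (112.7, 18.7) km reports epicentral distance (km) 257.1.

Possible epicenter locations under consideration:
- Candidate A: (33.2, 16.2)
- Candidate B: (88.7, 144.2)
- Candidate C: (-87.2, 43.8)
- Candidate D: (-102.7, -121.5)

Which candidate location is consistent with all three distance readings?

Candidate D

For each candidate, compare |candidate − station| to the reported distance:
Candidate A: residuals HLID 104.2, WDC 17.3, BGU 177.6 → max 177.6 km
Candidate B: residuals HLID 71.1, WDC 28.9, BGU 129.3 → max 129.3 km
Candidate C: residuals HLID 161.2, WDC 137.0, BGU 55.6 → max 161.2 km
Candidate D: residuals HLID 0.1, WDC 0.1, BGU 0.1 → max 0.1 km
Only Candidate D has all residuals ≈ 0.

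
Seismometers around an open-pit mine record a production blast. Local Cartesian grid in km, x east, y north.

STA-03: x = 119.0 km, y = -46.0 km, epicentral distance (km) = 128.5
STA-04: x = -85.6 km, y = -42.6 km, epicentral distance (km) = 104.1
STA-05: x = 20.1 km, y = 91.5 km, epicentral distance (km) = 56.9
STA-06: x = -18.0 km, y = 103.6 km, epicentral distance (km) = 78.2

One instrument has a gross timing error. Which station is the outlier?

STA-04

Solve using three stations at a time. Using STA-03, STA-05, STA-06 (subtract circle equations pairwise → linear system) gives (x, y) ≈ (18.8, 34.5).
Distances from that point to each station vs reported:
  STA-03: calculated 128.5 vs reported 128.5 → residual 0.0 km
  STA-04: calculated 129.8 vs reported 104.1 → residual 25.7 km
  STA-05: calculated 57.0 vs reported 56.9 → residual 0.1 km
  STA-06: calculated 78.3 vs reported 78.2 → residual 0.1 km
STA-03, STA-05, STA-06 are mutually consistent (residuals ≈ 0); STA-04 is off by 25.7 km.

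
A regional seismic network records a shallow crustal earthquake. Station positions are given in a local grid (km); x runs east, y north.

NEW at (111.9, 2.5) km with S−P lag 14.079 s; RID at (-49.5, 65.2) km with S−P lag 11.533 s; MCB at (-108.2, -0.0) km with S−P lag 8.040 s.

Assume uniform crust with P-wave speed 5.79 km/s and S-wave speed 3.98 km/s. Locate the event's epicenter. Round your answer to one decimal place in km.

(-46.4, -81.6)

Distance from S−P lag: d = Δt · v_P v_S / (v_P − v_S) = Δt · (5.79·3.98)/(5.79−3.98) ≈ 12.7316·Δt.
So d_NEW = 179.25, d_RID = 146.83, d_MCB = 102.36 km.
Circle about each station: (x − 111.9)² + (y − 2.5)² = 179.25²; (x + 49.5)² + (y − 65.2)² = 146.83²; (x + 108.2)² + y² = 102.36².
Subtracting the NEW equation from the RID and MCB equations removes the quadratic terms:
-322.8 x + 125.4 y = 4744.94
-440.2 x − 5.0 y = 20832.37
Solving the 2×2 system: x ≈ -46.4, y ≈ -81.6 km.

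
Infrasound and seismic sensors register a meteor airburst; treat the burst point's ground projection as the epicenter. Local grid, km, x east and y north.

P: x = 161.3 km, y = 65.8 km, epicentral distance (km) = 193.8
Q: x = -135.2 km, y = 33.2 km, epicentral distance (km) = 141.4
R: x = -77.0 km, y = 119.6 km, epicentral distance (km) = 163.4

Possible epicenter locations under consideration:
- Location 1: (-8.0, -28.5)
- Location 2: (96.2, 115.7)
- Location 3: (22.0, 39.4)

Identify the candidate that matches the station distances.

For each candidate, compare |candidate − station| to the reported distance:
Location 1: residuals P 0.0, Q 0.0, R 0.0 → max 0.0 km
Location 2: residuals P 111.8, Q 104.3, R 9.8 → max 111.8 km
Location 3: residuals P 52.0, Q 15.9, R 36.0 → max 52.0 km
Only Location 1 has all residuals ≈ 0.

Location 1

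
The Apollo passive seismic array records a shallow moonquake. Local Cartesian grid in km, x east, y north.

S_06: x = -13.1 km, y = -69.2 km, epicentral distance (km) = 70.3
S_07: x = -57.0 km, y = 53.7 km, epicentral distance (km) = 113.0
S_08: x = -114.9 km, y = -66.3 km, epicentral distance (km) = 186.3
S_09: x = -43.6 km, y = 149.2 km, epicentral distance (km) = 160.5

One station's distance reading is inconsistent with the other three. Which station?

Solve using three stations at a time. Using S_07, S_08, S_09 (subtract circle equations pairwise → linear system) gives (x, y) ≈ (50.5, 19.3).
Distances from that point to each station vs reported:
  S_06: calculated 109.0 vs reported 70.3 → residual 38.7 km
  S_07: calculated 112.8 vs reported 113.0 → residual 0.2 km
  S_08: calculated 186.2 vs reported 186.3 → residual 0.1 km
  S_09: calculated 160.4 vs reported 160.5 → residual 0.1 km
S_07, S_08, S_09 are mutually consistent (residuals ≈ 0); S_06 is off by 38.7 km.

S_06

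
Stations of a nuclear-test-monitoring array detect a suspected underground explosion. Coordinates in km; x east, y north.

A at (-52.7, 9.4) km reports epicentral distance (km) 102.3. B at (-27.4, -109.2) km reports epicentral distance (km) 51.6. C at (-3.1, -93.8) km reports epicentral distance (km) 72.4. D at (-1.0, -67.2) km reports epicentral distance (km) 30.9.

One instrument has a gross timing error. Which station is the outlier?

D

Solve using three stations at a time. Using A, B, C (subtract circle equations pairwise → linear system) gives (x, y) ≈ (-75.4, -90.3).
Distances from that point to each station vs reported:
  A: calculated 102.3 vs reported 102.3 → residual 0.0 km
  B: calculated 51.6 vs reported 51.6 → residual 0.0 km
  C: calculated 72.4 vs reported 72.4 → residual 0.0 km
  D: calculated 77.9 vs reported 30.9 → residual 47.0 km
A, B, C are mutually consistent (residuals ≈ 0); D is off by 47.0 km.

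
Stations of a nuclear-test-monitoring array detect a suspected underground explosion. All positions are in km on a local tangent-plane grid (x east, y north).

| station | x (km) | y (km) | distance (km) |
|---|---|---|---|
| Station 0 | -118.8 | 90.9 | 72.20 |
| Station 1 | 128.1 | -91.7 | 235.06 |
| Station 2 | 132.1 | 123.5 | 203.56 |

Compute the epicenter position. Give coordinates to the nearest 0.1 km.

x ≈ -58.3 km, y ≈ 51.5 km

Circle about each station: (x + 118.8)² + (y − 90.9)² = 72.20²; (x − 128.1)² + (y + 91.7)² = 235.06²; (x − 132.1)² + (y − 123.5)² = 203.56².
Subtracting the Station 0 equation from the Station 1 and Station 2 equations removes the quadratic terms:
493.8 x − 365.2 y = -47598.11
501.8 x + 65.2 y = -25897.42
Solving the 2×2 system: x ≈ -58.3, y ≈ 51.5 km.
Check against Station 0 (with the unrounded x, y): √((x + 118.8)²+(y − 90.9)²) = 72.20 ≈ 72.20 km. ✓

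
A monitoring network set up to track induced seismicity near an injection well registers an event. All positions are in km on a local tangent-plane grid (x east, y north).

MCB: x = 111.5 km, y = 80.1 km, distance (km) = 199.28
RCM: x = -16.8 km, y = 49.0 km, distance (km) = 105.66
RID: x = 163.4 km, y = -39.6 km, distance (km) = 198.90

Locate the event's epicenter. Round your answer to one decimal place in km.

Circle about each station: (x − 111.5)² + (y − 80.1)² = 199.28²; (x + 16.8)² + (y − 49.0)² = 105.66²; (x − 163.4)² + (y + 39.6)² = 198.90².
Subtracting pairs of circle equations eliminates x²+y² and gives linear equations (the radical axes):
-256.6 x − 62.2 y = 12383.46
103.8 x − 239.4 y = 9570.77
Solving the 2×2 system: x ≈ -34.9, y ≈ -55.1 km.

-34.9 km east, -55.1 km north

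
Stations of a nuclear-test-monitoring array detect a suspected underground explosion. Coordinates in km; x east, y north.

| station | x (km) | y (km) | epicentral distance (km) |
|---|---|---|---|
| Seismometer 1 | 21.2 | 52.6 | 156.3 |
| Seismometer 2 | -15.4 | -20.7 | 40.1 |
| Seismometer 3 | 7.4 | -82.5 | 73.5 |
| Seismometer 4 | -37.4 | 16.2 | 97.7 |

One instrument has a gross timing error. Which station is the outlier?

Solve using three stations at a time. Using Seismometer 1, Seismometer 3, Seismometer 4 (subtract circle equations pairwise → linear system) gives (x, y) ≈ (-65.8, -77.2).
Distances from that point to each station vs reported:
  Seismometer 1: calculated 156.2 vs reported 156.3 → residual 0.1 km
  Seismometer 2: calculated 75.7 vs reported 40.1 → residual 35.6 km
  Seismometer 3: calculated 73.4 vs reported 73.5 → residual 0.1 km
  Seismometer 4: calculated 97.6 vs reported 97.7 → residual 0.1 km
Seismometer 1, Seismometer 3, Seismometer 4 are mutually consistent (residuals ≈ 0); Seismometer 2 is off by 35.6 km.

Seismometer 2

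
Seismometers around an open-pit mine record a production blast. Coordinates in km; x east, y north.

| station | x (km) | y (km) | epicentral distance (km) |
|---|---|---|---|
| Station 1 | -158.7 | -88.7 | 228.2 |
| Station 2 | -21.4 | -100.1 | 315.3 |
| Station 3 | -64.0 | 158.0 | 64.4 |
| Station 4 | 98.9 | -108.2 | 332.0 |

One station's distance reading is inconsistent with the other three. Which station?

Station 2

Solve using three stations at a time. Using Station 1, Station 3, Station 4 (subtract circle equations pairwise → linear system) gives (x, y) ≈ (-124.9, 137.0).
Distances from that point to each station vs reported:
  Station 1: calculated 228.2 vs reported 228.2 → residual 0.0 km
  Station 2: calculated 258.7 vs reported 315.3 → residual 56.6 km
  Station 3: calculated 64.5 vs reported 64.4 → residual 0.1 km
  Station 4: calculated 332.0 vs reported 332.0 → residual 0.0 km
Station 1, Station 3, Station 4 are mutually consistent (residuals ≈ 0); Station 2 is off by 56.6 km.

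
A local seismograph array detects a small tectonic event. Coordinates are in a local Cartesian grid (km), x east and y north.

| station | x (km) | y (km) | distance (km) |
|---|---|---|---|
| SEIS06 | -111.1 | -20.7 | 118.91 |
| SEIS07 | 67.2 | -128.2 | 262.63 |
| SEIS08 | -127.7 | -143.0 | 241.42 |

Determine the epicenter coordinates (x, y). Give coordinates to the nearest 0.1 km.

Circle about each station: (x + 111.1)² + (y + 20.7)² = 118.91²; (x − 67.2)² + (y + 128.2)² = 262.63²; (x + 127.7)² + (y + 143.0)² = 241.42².
Subtracting the SEIS06 equation from the SEIS07 and SEIS08 equations removes the quadratic terms:
356.6 x − 215.0 y = -46655.55
-33.2 x − 244.6 y = -20159.44
Solving the 2×2 system: x ≈ -75.0, y ≈ 92.6 km.

x ≈ -75.0 km, y ≈ 92.6 km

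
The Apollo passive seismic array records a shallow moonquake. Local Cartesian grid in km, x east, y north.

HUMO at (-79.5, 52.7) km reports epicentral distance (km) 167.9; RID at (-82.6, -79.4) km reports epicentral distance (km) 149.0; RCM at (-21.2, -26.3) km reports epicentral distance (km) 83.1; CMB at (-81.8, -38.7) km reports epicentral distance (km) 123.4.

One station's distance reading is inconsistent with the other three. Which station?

CMB

Solve using three stations at a time. Using HUMO, RID, RCM (subtract circle equations pairwise → linear system) gives (x, y) ≈ (61.0, -39.4).
Distances from that point to each station vs reported:
  HUMO: calculated 168.0 vs reported 167.9 → residual 0.1 km
  RID: calculated 149.1 vs reported 149.0 → residual 0.1 km
  RCM: calculated 83.2 vs reported 83.1 → residual 0.1 km
  CMB: calculated 142.8 vs reported 123.4 → residual 19.4 km
HUMO, RID, RCM are mutually consistent (residuals ≈ 0); CMB is off by 19.4 km.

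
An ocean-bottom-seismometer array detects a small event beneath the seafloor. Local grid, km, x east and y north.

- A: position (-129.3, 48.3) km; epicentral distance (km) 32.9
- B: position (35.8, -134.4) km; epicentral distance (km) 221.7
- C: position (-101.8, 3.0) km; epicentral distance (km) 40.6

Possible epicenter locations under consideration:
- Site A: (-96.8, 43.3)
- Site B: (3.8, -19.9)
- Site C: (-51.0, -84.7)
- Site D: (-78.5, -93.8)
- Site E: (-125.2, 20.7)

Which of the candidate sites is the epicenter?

Site A

For each candidate, compare |candidate − station| to the reported distance:
Site A: residuals A 0.0, B 0.0, C 0.0 → max 0.0 km
Site B: residuals A 116.7, B 102.8, C 67.5 → max 116.7 km
Site C: residuals A 121.4, B 121.7, C 60.8 → max 121.7 km
Site D: residuals A 118.0, B 100.4, C 59.0 → max 118.0 km
Site E: residuals A 5.0, B 1.9, C 11.3 → max 11.3 km
Only Site A has all residuals ≈ 0.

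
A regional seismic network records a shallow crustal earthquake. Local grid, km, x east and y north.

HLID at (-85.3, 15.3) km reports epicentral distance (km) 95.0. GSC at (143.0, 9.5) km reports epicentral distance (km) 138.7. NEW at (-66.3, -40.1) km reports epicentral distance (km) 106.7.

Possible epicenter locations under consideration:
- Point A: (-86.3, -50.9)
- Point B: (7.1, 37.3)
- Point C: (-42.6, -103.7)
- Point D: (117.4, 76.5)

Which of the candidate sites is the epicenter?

For each candidate, compare |candidate − station| to the reported distance:
Point A: residuals HLID 28.8, GSC 98.4, NEW 84.0 → max 98.4 km
Point B: residuals HLID 0.0, GSC 0.0, NEW 0.0 → max 0.0 km
Point C: residuals HLID 31.4, GSC 78.7, NEW 38.8 → max 78.7 km
Point D: residuals HLID 116.7, GSC 67.0, NEW 110.9 → max 116.7 km
Only Point B has all residuals ≈ 0.

Point B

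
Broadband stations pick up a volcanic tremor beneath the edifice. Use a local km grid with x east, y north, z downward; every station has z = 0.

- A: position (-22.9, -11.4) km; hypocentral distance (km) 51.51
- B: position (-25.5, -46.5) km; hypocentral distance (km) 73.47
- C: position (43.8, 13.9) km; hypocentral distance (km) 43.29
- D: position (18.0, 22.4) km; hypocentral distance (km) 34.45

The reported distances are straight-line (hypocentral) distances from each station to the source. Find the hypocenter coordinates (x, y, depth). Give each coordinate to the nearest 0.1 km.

x ≈ 14.0 km, y ≈ 7.3 km, depth ≈ 30.7 km

Each station gives a sphere (x−x_i)² + (y−y_i)² + z² = d_i² (stations at z=0).
Subtracting the A sphere from B and C: z² cancels, leaving linear equations in x and y:
-5.2 x − 70.2 y = -586.43
133.4 x + 50.6 y = 2236.54
Solving: x ≈ 13.990, y ≈ 7.317 km (keep extra digits for the depth step; rounded: 14.0, 7.3).
Then from the A sphere: z² = 51.51² − (x + 22.9)² − (y + 11.4)² with x = 13.990, y = 7.317, so z ≈ 30.693 ≈ 30.7 km.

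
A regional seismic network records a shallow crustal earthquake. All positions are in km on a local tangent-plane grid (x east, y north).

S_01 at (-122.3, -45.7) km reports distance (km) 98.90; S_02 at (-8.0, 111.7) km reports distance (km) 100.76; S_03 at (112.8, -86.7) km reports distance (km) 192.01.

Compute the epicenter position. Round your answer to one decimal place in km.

Circle about each station: (x + 122.3)² + (y + 45.7)² = 98.90²; (x + 8.0)² + (y − 111.7)² = 100.76²; (x − 112.8)² + (y + 86.7)² = 192.01².
Subtracting the S_01 equation from the S_02 and S_03 equations removes the quadratic terms:
228.6 x + 314.8 y = -4876.26
470.2 x − 82.0 y = -23891.68
Solving the 2×2 system: x ≈ -47.5, y ≈ 19.0 km.

(-47.5, 19.0)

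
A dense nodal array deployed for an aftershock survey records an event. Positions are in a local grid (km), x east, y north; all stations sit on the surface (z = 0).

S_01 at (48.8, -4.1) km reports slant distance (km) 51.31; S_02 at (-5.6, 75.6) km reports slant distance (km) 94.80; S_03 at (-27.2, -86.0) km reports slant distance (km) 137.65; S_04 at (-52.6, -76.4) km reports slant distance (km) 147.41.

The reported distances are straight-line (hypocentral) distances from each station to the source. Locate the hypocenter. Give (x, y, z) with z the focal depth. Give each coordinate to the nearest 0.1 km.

(51.8, 16.5, 46.9)

Each station gives a sphere (x−x_i)² + (y−y_i)² + z² = d_i² (stations at z=0).
Subtracting the S_01 sphere from S_02 and S_03: z² cancels, leaving linear equations in x and y:
-108.8 x + 159.4 y = -3005.85
-152.0 x − 163.8 y = -10577.22
Solving: x ≈ 51.804, y ≈ 16.502 km (keep extra digits for the depth step; rounded: 51.8, 16.5).
Then from the S_01 sphere: z² = 51.31² − (x − 48.8)² − (y + 4.1)² with x = 51.804, y = 16.502, so z ≈ 46.896 ≈ 46.9 km.
Check against S_04 (with the unrounded solution): distance 147.41 ≈ 147.41 km. ✓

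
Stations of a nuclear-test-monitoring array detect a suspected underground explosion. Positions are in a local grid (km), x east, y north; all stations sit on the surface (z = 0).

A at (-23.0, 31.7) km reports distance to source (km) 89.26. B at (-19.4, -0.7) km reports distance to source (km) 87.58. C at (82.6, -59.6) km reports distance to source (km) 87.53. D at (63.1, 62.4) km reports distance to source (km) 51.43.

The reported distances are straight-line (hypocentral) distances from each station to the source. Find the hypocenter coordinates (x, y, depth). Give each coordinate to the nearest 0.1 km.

x ≈ 60.6 km, y ≈ 20.0 km, depth ≈ 29.0 km

Each station gives a sphere (x−x_i)² + (y−y_i)² + z² = d_i² (stations at z=0).
Subtracting the A sphere from B and C: z² cancels, leaving linear equations in x and y:
7.2 x − 64.8 y = -859.95
211.2 x − 182.6 y = 9146.88
Solving: x ≈ 60.605, y ≈ 20.005 km (keep extra digits for the depth step; rounded: 60.6, 20.0).
Then from the A sphere: z² = 89.26² − (x + 23.0)² − (y − 31.7)² with x = 60.605, y = 20.005, so z ≈ 28.996 ≈ 29.0 km.
Check against D (with the unrounded solution): distance 51.42 ≈ 51.43 km. ✓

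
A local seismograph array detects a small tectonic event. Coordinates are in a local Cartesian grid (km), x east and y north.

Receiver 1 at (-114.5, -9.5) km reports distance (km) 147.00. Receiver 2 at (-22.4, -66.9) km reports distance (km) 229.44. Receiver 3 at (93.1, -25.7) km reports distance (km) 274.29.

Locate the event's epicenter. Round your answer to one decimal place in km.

Circle about each station: (x + 114.5)² + (y + 9.5)² = 147.00²; (x + 22.4)² + (y + 66.9)² = 229.44²; (x − 93.1)² + (y + 25.7)² = 274.29².
Subtracting pairs of circle equations eliminates x²+y² and gives linear equations (the radical axes):
184.2 x − 114.8 y = -39256.84
415.2 x − 32.4 y = -57498.40
Solving the 2×2 system: x ≈ -127.8, y ≈ 136.9 km.

x ≈ -127.8 km, y ≈ 136.9 km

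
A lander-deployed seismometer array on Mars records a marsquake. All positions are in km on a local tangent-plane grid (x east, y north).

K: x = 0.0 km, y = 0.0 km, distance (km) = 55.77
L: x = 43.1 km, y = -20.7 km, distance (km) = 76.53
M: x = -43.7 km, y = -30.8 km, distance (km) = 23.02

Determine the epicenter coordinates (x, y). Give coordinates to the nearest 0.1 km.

x ≈ -28.4 km, y ≈ -48.0 km

Circle about each station: x² + y² = 55.77²; (x − 43.1)² + (y + 20.7)² = 76.53²; (x + 43.7)² + (y + 30.8)² = 23.02².
Subtracting the K equation from the L and M equations removes the quadratic terms:
86.2 x − 41.4 y = -460.45
-87.4 x − 61.6 y = 5438.70
Solving the 2×2 system: x ≈ -28.4, y ≈ -48.0 km.
Check against K (with the unrounded x, y): √(x²+y²) = 55.77 ≈ 55.77 km. ✓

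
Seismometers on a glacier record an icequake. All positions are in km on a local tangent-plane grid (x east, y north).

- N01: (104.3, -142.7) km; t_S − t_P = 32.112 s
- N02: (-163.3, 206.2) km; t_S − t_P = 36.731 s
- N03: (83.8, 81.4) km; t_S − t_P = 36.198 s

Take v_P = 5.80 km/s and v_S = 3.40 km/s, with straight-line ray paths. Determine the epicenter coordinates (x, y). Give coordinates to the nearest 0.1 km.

x ≈ -155.3 km, y ≈ -95.5 km

Distance from S−P lag: d = Δt · v_P v_S / (v_P − v_S) = Δt · (5.80·3.40)/(5.80−3.40) ≈ 8.2167·Δt.
So d_N01 = 263.85, d_N02 = 301.81, d_N03 = 297.43 km.
Circle about each station: (x − 104.3)² + (y + 142.7)² = 263.85²; (x + 163.3)² + (y − 206.2)² = 301.81²; (x − 83.8)² + (y − 81.4)² = 297.43².
Subtracting the N01 equation from the N02 and N03 equations removes the quadratic terms:
-535.2 x + 697.8 y = 16471.10
-41.0 x + 448.2 y = -36441.16
Solving the 2×2 system: x ≈ -155.3, y ≈ -95.5 km.
Check against N01 (with the unrounded x, y): √((x − 104.3)²+(y + 142.7)²) = 263.86 ≈ 263.85 km. ✓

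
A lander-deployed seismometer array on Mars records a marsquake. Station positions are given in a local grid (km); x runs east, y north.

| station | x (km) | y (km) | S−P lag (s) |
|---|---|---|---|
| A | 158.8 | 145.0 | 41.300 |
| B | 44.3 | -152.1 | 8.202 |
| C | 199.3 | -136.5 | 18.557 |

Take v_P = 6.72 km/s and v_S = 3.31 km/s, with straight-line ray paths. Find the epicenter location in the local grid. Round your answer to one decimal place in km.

Distance from S−P lag: d = Δt · v_P v_S / (v_P − v_S) = Δt · (6.72·3.31)/(6.72−3.31) ≈ 6.5229·Δt.
So d_A = 269.40, d_B = 53.50, d_C = 121.05 km.
Circle about each station: (x − 158.8)² + (y − 145.0)² = 269.40²; (x − 44.3)² + (y + 152.1)² = 53.50²; (x − 199.3)² + (y + 136.5)² = 121.05².
Subtracting the A equation from the B and C equations removes the quadratic terms:
-229.0 x − 594.2 y = 48568.57
81.0 x − 563.0 y = 70033.56
Solving the 2×2 system: x ≈ 80.6, y ≈ -112.8 km.

80.6 km east, -112.8 km north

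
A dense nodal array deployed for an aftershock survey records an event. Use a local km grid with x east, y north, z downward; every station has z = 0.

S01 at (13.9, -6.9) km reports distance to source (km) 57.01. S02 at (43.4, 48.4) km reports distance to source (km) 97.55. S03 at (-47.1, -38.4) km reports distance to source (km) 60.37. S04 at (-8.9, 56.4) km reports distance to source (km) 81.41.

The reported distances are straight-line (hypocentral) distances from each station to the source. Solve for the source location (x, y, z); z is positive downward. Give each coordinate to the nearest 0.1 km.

Each station gives a sphere (x−x_i)² + (y−y_i)² + z² = d_i² (stations at z=0).
Subtracting the S01 sphere from S02 and S03: z² cancels, leaving linear equations in x and y:
59.0 x + 110.6 y = -2280.56
-122.0 x − 63.0 y = 3057.75
Solving: x ≈ -19.896, y ≈ -10.006 km (keep extra digits for the depth step; rounded: -19.9, -10.0).
Then from the S01 sphere: z² = 57.01² − (x − 13.9)² − (y + 6.9)² with x = -19.896, y = -10.006, so z ≈ 45.807 ≈ 45.8 km.
Check against S04 (with the unrounded solution): distance 81.42 ≈ 81.41 km. ✓

x ≈ -19.9 km, y ≈ -10.0 km, depth ≈ 45.8 km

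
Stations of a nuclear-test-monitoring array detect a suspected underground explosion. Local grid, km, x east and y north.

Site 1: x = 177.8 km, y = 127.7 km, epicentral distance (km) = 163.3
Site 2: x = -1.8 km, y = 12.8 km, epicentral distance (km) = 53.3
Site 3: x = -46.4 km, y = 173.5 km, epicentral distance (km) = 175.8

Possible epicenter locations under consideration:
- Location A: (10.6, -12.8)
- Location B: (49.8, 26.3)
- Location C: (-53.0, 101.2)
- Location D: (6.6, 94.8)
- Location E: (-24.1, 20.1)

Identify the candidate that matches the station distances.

Location B

For each candidate, compare |candidate − station| to the reported distance:
Location A: residuals Site 1 55.1, Site 2 24.9, Site 3 19.0 → max 55.1 km
Location B: residuals Site 1 0.0, Site 2 0.0, Site 3 0.0 → max 0.0 km
Location C: residuals Site 1 69.0, Site 2 48.9, Site 3 103.2 → max 103.2 km
Location D: residuals Site 1 11.0, Site 2 29.1, Site 3 80.9 → max 80.9 km
Location E: residuals Site 1 65.5, Site 2 29.8, Site 3 20.8 → max 65.5 km
Only Location B has all residuals ≈ 0.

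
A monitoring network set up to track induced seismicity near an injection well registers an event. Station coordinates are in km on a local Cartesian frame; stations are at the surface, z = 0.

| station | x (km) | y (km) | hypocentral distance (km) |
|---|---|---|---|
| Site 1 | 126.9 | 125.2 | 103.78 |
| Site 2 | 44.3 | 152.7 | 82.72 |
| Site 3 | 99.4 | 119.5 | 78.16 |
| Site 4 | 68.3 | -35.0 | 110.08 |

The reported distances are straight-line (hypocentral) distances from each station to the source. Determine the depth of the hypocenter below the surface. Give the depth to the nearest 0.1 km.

9.6 km

Each station gives a sphere (x−x_i)² + (y−y_i)² + z² = d_i² (stations at z=0).
Subtracting the Site 1 sphere from Site 2 and Site 3: z² cancels, leaving linear equations in x and y:
-165.2 x + 55.0 y = -2571.18
-55.0 x − 11.4 y = -2956.74
Solving: x ≈ 39.104, y ≈ 70.705 km (keep extra digits for the depth step; rounded: 39.1, 70.7).
Then from the Site 1 sphere: z² = 103.78² − (x − 126.9)² − (y − 125.2)² with x = 39.104, y = 70.705, so z ≈ 9.615 ≈ 9.6 km.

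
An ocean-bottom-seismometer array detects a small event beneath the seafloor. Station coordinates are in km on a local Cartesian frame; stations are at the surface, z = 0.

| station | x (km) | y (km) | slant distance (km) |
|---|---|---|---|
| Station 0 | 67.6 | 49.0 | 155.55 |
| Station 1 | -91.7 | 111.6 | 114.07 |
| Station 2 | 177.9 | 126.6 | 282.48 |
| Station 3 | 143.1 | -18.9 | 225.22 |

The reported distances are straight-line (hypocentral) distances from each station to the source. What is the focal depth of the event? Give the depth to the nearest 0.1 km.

z ≈ 49.4 km

Each station gives a sphere (x−x_i)² + (y−y_i)² + z² = d_i² (stations at z=0).
Subtracting the Station 0 sphere from Station 1 and Station 2: z² cancels, leaving linear equations in x and y:
-318.6 x + 125.2 y = 25076.53
220.6 x + 155.2 y = -14893.94
Solving: x ≈ -74.697, y ≈ 10.208 km (keep extra digits for the depth step; rounded: -74.7, 10.2).
Then from the Station 0 sphere: z² = 155.55² − (x − 67.6)² − (y − 49.0)² with x = -74.697, y = 10.208, so z ≈ 49.422 ≈ 49.4 km.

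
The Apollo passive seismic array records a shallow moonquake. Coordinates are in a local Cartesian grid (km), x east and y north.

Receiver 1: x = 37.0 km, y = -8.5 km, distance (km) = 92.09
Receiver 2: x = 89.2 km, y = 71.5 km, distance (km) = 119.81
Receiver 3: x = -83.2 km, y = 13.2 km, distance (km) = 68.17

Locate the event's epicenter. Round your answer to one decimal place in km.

Circle about each station: (x − 37.0)² + (y + 8.5)² = 92.09²; (x − 89.2)² + (y − 71.5)² = 119.81²; (x + 83.2)² + (y − 13.2)² = 68.17².
Subtracting the Receiver 1 equation from the Receiver 2 and Receiver 3 equations removes the quadratic terms:
104.4 x + 160.0 y = 5753.77
-240.4 x + 43.4 y = 9488.65
Solving the 2×2 system: x ≈ -29.5, y ≈ 55.2 km.

x ≈ -29.5 km, y ≈ 55.2 km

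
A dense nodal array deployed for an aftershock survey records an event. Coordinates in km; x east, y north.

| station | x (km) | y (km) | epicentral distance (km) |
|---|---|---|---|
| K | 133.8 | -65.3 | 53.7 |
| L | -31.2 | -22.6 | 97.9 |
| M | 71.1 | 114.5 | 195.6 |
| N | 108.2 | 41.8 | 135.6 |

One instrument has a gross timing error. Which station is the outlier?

K

Solve using three stations at a time. Using L, M, N (subtract circle equations pairwise → linear system) gives (x, y) ≈ (48.2, -79.7).
Distances from that point to each station vs reported:
  K: calculated 86.8 vs reported 53.7 → residual 33.1 km
  L: calculated 97.8 vs reported 97.9 → residual 0.1 km
  M: calculated 195.5 vs reported 195.6 → residual 0.1 km
  N: calculated 135.5 vs reported 135.6 → residual 0.1 km
L, M, N are mutually consistent (residuals ≈ 0); K is off by 33.1 km.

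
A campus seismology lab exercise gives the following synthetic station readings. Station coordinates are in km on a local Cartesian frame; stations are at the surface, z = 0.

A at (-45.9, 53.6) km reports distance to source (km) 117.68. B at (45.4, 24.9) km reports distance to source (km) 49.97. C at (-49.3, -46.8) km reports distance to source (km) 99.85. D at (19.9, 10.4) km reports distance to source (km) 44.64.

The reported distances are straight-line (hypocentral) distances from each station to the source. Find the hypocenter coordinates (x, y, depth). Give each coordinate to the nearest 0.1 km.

Each station gives a sphere (x−x_i)² + (y−y_i)² + z² = d_i² (stations at z=0).
Subtracting the A sphere from B and C: z² cancels, leaving linear equations in x and y:
182.6 x − 57.4 y = 9052.98
-6.8 x − 200.8 y = 3519.52
Solving: x ≈ 43.604, y ≈ -19.004 km (keep extra digits for the depth step; rounded: 43.6, -19.0).
Then from the A sphere: z² = 117.68² − (x + 45.9)² − (y − 53.6)² with x = 43.604, y = -19.004, so z ≈ 23.797 ≈ 23.8 km.

x ≈ 43.6 km, y ≈ -19.0 km, depth ≈ 23.8 km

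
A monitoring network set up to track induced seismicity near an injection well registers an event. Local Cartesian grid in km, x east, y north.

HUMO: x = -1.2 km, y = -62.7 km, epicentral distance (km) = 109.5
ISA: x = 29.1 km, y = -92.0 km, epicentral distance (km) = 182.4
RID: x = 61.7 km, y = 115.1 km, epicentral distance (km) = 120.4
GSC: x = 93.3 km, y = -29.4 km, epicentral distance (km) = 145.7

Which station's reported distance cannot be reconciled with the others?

ISA

Solve using three stations at a time. Using HUMO, RID, GSC (subtract circle equations pairwise → linear system) gives (x, y) ≈ (-33.8, 41.8).
Distances from that point to each station vs reported:
  HUMO: calculated 109.5 vs reported 109.5 → residual 0.0 km
  ISA: calculated 147.8 vs reported 182.4 → residual 34.6 km
  RID: calculated 120.4 vs reported 120.4 → residual 0.0 km
  GSC: calculated 145.7 vs reported 145.7 → residual 0.0 km
HUMO, RID, GSC are mutually consistent (residuals ≈ 0); ISA is off by 34.6 km.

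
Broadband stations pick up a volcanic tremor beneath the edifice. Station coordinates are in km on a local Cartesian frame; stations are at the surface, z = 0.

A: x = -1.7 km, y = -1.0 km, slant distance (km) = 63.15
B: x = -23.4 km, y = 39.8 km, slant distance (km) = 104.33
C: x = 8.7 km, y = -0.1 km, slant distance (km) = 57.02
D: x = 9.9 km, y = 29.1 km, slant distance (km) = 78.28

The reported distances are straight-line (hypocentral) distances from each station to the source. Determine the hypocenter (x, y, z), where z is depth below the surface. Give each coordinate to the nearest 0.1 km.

Each station gives a sphere (x−x_i)² + (y−y_i)² + z² = d_i² (stations at z=0).
Subtracting the A sphere from B and C: z² cancels, leaving linear equations in x and y:
-43.4 x + 81.6 y = -4769.12
20.8 x + 1.8 y = 808.45
Solving: x ≈ 41.993, y ≈ -36.111 km (keep extra digits for the depth step; rounded: 42.0, -36.1).
Then from the A sphere: z² = 63.15² − (x + 1.7)² − (y + 1.0)² with x = 41.993, y = -36.111, so z ≈ 29.087 ≈ 29.1 km.

(42.0, -36.1, 29.1)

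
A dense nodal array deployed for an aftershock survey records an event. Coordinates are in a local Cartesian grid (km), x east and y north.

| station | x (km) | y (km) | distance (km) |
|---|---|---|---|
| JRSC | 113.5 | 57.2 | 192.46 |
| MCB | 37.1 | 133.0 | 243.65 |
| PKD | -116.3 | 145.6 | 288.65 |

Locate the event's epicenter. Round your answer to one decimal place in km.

Circle about each station: (x − 113.5)² + (y − 57.2)² = 192.46²; (x − 37.1)² + (y − 133.0)² = 243.65²; (x + 116.3)² + (y − 145.6)² = 288.65².
Subtracting the JRSC equation from the MCB and PKD equations removes the quadratic terms:
-152.8 x + 151.6 y = -19413.15
-459.6 x + 176.8 y = -27707.01
Solving the 2×2 system: x ≈ 18.0, y ≈ -109.9 km.

(18.0, -109.9)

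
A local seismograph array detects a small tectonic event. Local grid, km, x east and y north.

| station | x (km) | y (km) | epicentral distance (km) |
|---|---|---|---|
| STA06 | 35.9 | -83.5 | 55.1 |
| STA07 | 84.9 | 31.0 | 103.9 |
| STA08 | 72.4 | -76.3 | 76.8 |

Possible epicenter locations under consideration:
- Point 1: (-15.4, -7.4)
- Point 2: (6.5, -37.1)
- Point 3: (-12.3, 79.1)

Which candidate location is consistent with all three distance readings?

For each candidate, compare |candidate − station| to the reported distance:
Point 1: residuals STA06 36.7, STA07 3.5, STA08 34.8 → max 36.7 km
Point 2: residuals STA06 0.2, STA07 0.1, STA08 0.1 → max 0.2 km
Point 3: residuals STA06 114.5, STA07 4.6, STA08 100.2 → max 114.5 km
Only Point 2 has all residuals ≈ 0.

Point 2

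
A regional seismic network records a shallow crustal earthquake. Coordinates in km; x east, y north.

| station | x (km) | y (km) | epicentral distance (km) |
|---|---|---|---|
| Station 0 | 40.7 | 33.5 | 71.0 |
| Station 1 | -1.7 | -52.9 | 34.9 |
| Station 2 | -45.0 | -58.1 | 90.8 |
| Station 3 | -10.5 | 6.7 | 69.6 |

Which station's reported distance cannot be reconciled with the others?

Solve using three stations at a time. Using Station 0, Station 2, Station 3 (subtract circle equations pairwise → linear system) gives (x, y) ≈ (43.2, -37.2).
Distances from that point to each station vs reported:
  Station 0: calculated 70.8 vs reported 71.0 → residual 0.2 km
  Station 1: calculated 47.5 vs reported 34.9 → residual 12.6 km
  Station 2: calculated 90.6 vs reported 90.8 → residual 0.2 km
  Station 3: calculated 69.4 vs reported 69.6 → residual 0.2 km
Station 0, Station 2, Station 3 are mutually consistent (residuals ≈ 0); Station 1 is off by 12.6 km.

Station 1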